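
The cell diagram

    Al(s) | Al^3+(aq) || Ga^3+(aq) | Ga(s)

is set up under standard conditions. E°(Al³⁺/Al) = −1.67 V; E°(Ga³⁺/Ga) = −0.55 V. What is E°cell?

By convention the left-hand electrode in cell notation is the anode (oxidation) and the right-hand electrode is the cathode (reduction).
E°cell = E°(right) − E°(left) = −0.55 − (−1.67) = +1.12 V.

+1.12 V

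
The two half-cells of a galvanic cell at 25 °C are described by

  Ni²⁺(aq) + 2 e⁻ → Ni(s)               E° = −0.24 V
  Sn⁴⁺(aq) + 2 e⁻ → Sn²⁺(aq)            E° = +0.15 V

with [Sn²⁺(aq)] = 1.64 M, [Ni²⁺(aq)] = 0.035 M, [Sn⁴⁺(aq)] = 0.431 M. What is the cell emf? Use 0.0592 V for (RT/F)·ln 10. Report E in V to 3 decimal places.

Sn⁴⁺/Sn²⁺ is reduced (cathode, E° = +0.15 V) and Ni²⁺/Ni is oxidized (anode).
E°cell = +0.15 − (−0.24) = +0.39 V, with n = 2 electrons transferred.
The balanced reaction is Sn⁴⁺(aq) + Ni(s) → Sn²⁺(aq) + Ni²⁺(aq), so Q = ([Sn²⁺(aq)]·[Ni²⁺(aq)]) / [Sn⁴⁺(aq)] = 0.133 and log Q = −0.876.
E = E° − (0.0592/n)·log Q = +0.39 − (0.0592/2)(−0.876) = +0.416 V.

+0.416 V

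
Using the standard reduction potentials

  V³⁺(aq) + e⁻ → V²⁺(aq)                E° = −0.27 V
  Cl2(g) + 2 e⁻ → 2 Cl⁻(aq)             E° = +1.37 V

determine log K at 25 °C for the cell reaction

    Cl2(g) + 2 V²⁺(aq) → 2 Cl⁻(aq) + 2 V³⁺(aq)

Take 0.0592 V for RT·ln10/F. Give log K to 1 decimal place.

log K = 55.4

The Cl₂/Cl⁻ couple is reduced (cathode); E°cell = +1.37 − (−0.27) = +1.64 V with n = 2.
At equilibrium E = 0, so log K = nE°cell / 0.0592 = (2)(+1.64) / 0.0592 = 55.4.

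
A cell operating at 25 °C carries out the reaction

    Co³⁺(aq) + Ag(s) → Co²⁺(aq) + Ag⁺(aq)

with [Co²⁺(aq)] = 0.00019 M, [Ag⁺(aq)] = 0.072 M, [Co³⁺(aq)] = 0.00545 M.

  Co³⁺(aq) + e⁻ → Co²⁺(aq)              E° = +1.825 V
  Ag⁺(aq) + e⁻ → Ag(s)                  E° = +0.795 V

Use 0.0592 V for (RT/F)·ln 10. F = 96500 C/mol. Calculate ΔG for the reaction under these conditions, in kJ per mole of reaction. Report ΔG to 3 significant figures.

−114 kJ/mol

With Co³⁺/Co²⁺ reduced at the cathode, E°cell = +1.825 − (+0.795) = +1.030 V and n = 1.
Q = ([Co²⁺(aq)]·[Ag⁺(aq)]) / [Co³⁺(aq)] = 0.00251, so log Q = −2.600 and E = +1.030 − (0.0592/1)(−2.600) = +1.1839 V.
Then ΔG = −nFE = −1 × 96500 × +1.1839 J/mol = −114 kJ/mol.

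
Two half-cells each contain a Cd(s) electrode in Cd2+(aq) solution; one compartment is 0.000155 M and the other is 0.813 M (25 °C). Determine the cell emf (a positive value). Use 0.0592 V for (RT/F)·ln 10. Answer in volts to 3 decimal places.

0.110 V

For a concentration cell E°cell = 0, since both electrodes use the same couple.
The compartment with the higher Cd2+(aq) concentration (0.813 M) acts as the cathode; ions are reduced there and produced at the dilute (0.000155 M) anode.
With n = 2, Ecell = −(0.0592/2)·log([dilute]/[conc]) = −(0.0592/2)·log(0.000155/0.813) = +0.110 V.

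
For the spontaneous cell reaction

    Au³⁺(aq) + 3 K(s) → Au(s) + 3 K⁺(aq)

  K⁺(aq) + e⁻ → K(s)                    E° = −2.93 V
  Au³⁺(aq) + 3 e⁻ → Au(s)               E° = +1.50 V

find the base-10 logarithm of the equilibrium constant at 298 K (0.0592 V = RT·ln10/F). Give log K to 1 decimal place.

The Au³⁺/Au couple is reduced (cathode); E°cell = +1.50 − (−2.93) = +4.43 V with n = 3.
At equilibrium E = 0, so log K = nE°cell / 0.0592 = (3)(+4.43) / 0.0592 = 224.5.

log K = 224.5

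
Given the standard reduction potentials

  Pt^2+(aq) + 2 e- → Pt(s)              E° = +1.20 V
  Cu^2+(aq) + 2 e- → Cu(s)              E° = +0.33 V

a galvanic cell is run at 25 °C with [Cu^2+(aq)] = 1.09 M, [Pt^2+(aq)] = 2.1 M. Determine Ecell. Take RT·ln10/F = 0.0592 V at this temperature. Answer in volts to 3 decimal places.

Since E°(Pt²⁺/Pt) > E°(Cu²⁺/Cu), Pt²⁺/Pt serves as the cathode.
The standard potential is +1.20 − (+0.33) = +0.87 V and the balanced reaction transfers n = 2 electrons.
The balanced reaction is Pt^2+(aq) + Cu(s) → Pt(s) + Cu^2+(aq), so Q = [Cu^2+(aq)] / [Pt^2+(aq)] = 0.519 and log Q = −0.285.
By the Nernst equation, E = +0.87 − (0.0592/2)·(−0.285) = +0.878 V.

+0.878 V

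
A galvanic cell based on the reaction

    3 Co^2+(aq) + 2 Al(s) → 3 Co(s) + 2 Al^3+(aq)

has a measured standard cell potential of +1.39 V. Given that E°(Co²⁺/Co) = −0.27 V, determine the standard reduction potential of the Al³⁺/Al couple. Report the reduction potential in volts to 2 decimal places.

−1.66 V

In the reaction as written the Co²⁺/Co couple is reduced (cathode) and Al³⁺/Al is oxidized (anode), so E°cell = E°(Co²⁺/Co) − E°(Al³⁺/Al).
E°(Al³⁺/Al) = E°(cathode) − E°cell = −0.27 − (+1.39) = −1.66 V.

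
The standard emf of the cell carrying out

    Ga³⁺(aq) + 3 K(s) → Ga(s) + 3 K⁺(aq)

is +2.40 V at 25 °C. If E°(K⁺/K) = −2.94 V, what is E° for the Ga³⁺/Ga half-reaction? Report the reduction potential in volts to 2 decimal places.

−0.54 V

In the reaction as written the Ga³⁺/Ga couple is reduced (cathode) and K⁺/K is oxidized (anode), so E°cell = E°(Ga³⁺/Ga) − E°(K⁺/K).
E°(Ga³⁺/Ga) = E°cell + E°(anode) = +2.40 + (−2.94) = −0.54 V.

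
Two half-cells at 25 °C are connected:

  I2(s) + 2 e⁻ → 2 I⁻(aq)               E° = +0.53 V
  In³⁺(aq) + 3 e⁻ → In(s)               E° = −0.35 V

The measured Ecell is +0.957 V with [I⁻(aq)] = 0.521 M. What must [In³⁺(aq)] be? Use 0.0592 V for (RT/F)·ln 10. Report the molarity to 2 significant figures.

I₂/I⁻ is the cathode (higher E°); E°cell = +0.53 − (−0.35) = +0.88 V with n = 6.
Since E = E° − (0.0592/n)·log Q, log Q = n(E° − E)/0.0592 = −7.804.
The balanced reaction is 3 I2(s) + 2 In(s) → 6 I⁻(aq) + 2 In³⁺(aq), so Q = [I⁻(aq)]^6·[In³⁺(aq)]^2.
Substituting the known concentrations and solving, log [In³⁺(aq)] = −3.053 and [In³⁺(aq)] = 0.00089 M.

0.00089 M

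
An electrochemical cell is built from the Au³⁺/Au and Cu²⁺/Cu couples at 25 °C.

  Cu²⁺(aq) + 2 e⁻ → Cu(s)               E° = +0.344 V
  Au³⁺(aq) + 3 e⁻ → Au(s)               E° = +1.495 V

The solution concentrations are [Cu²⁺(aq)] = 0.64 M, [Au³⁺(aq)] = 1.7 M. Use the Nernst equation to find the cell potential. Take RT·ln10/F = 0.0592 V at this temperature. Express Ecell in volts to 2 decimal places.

+1.16 V

Since E°(Au³⁺/Au) > E°(Cu²⁺/Cu), Au³⁺/Au serves as the cathode.
E°cell = +1.495 − (+0.344) = +1.151 V, with n = 6 electrons transferred.
Balancing gives 2 Au³⁺(aq) + 3 Cu(s) → 2 Au(s) + 3 Cu²⁺(aq); hence Q = [Cu²⁺(aq)]^3 / [Au³⁺(aq)]^2 = 0.0907 (log Q = −1.042).
Applying E = E° − (RT ln10/nF)·log Q gives +1.151 − (0.0592/6)(−1.042) = +1.16 V.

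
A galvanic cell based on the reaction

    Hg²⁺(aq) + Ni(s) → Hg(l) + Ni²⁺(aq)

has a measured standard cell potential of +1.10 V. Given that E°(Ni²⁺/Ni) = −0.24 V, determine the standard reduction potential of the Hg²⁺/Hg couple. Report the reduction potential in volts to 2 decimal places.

+0.86 V

In the reaction as written the Hg²⁺/Hg couple is reduced (cathode) and Ni²⁺/Ni is oxidized (anode), so E°cell = E°(Hg²⁺/Hg) − E°(Ni²⁺/Ni).
E°(Hg²⁺/Hg) = E°cell + E°(anode) = +1.10 + (−0.24) = +0.86 V.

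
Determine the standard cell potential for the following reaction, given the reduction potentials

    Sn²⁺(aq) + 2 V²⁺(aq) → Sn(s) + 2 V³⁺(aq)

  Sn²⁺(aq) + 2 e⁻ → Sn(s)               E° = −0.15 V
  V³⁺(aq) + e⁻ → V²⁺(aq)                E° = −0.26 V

+0.11 V

Sn²⁺(aq) gains electrons, so the Sn²⁺/Sn couple is the cathode; the V³⁺/V²⁺ couple is the anode.
E°cell = E°(cathode) − E°(anode) = −0.15 − (−0.26) = +0.11 V.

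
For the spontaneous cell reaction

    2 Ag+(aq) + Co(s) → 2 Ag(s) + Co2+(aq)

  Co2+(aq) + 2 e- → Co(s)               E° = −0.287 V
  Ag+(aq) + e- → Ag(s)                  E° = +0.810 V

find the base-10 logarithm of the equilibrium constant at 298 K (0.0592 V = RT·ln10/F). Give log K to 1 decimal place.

The Ag⁺/Ag couple is reduced (cathode); E°cell = +0.810 − (−0.287) = +1.097 V with n = 2.
At equilibrium E = 0, so log K = nE°cell / 0.0592 = (2)(+1.097) / 0.0592 = 37.1.

log K = 37.1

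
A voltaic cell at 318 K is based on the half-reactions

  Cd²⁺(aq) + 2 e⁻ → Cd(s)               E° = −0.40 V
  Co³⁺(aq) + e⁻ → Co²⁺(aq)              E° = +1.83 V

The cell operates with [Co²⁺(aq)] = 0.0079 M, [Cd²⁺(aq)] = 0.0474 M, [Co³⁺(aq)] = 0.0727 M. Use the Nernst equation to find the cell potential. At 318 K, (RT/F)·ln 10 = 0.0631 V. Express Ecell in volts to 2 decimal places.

+2.33 V

Co³⁺/Co²⁺ is reduced (cathode, E° = +1.83 V) and Cd²⁺/Cd is oxidized (anode).
E°cell = E°cat − E°an = +1.83 − (−0.40) = +2.23 V; n = 2.
The balanced reaction is 2 Co³⁺(aq) + Cd(s) → 2 Co²⁺(aq) + Cd²⁺(aq), so Q = ([Co²⁺(aq)]^2·[Cd²⁺(aq)]) / [Co³⁺(aq)]^2 = 0.00056 and log Q = −3.252.
Applying E = E° − (RT ln10/nF)·log Q gives +2.23 − (0.0631/2)(−3.252) = +2.33 V.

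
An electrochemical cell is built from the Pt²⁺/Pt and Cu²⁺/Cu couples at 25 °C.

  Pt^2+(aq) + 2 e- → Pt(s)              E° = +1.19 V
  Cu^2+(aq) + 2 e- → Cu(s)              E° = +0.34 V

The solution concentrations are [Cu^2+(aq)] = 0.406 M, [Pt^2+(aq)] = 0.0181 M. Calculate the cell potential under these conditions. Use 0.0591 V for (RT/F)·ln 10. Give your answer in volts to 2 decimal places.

Pt²⁺/Pt is reduced (cathode, E° = +1.19 V) and Cu²⁺/Cu is oxidized (anode).
The standard potential is +1.19 − (+0.34) = +0.85 V and the balanced reaction transfers n = 2 electrons.
Balancing gives Pt^2+(aq) + Cu(s) → Pt(s) + Cu^2+(aq); hence Q = [Cu^2+(aq)] / [Pt^2+(aq)] = 22.4 (log Q = 1.351).
Applying E = E° − (RT ln10/nF)·log Q gives +0.85 − (0.0591/2)(1.351) = +0.81 V.

+0.81 V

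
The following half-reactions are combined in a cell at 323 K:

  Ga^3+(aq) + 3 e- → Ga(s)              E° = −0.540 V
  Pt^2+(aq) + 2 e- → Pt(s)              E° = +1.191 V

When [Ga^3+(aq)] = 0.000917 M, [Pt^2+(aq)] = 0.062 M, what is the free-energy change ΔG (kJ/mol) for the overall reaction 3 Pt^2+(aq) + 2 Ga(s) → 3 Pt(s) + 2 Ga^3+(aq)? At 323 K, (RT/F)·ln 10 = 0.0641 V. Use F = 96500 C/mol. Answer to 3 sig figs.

With Pt²⁺/Pt reduced at the cathode, E°cell = +1.191 − (−0.540) = +1.731 V and n = 6.
The reaction quotient is [Ga^3+(aq)]^2 / [Pt^2+(aq)]^3 = 0.00353; by Nernst, E = +1.731 − (0.0641/6)(−2.452) = +1.7572 V.
Finally ΔG = −nFE = −(6)(96500 C/mol)(+1.7572 V) = −1020 kJ/mol.

−1020 kJ/mol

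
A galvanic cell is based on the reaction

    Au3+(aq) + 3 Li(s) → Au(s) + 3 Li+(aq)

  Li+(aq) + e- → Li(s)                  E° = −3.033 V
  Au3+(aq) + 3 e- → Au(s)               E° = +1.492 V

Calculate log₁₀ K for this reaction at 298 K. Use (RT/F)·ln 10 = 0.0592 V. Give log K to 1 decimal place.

The Au³⁺/Au couple is reduced (cathode); E°cell = +1.492 − (−3.033) = +4.525 V with n = 3.
At equilibrium E = 0, so log K = nE°cell / 0.0592 = (3)(+4.525) / 0.0592 = 229.3.

log K = 229.3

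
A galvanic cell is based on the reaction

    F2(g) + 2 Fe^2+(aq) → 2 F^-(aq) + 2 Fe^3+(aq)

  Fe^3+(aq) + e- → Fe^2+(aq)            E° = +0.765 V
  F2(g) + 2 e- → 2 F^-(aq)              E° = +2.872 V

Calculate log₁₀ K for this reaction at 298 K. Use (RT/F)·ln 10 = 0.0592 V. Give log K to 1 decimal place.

The F₂/F⁻ couple is reduced (cathode); E°cell = +2.872 − (+0.765) = +2.107 V with n = 2.
At equilibrium E = 0, so log K = nE°cell / 0.0592 = (2)(+2.107) / 0.0592 = 71.2.

log K = 71.2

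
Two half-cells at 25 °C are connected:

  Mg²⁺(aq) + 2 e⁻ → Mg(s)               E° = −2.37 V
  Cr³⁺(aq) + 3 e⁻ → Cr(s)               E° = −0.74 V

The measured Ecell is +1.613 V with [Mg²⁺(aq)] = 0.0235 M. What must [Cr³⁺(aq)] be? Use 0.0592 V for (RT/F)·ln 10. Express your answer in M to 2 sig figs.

0.00050 M

The Cr³⁺/Cr couple has the larger reduction potential, so it is the cathode: E°cell = −0.74 − (−2.37) = +1.63 V and n = 6.
Since E = E° − (0.0592/n)·log Q, log Q = n(E° − E)/0.0592 = 1.723.
Balancing electrons gives 2 Cr³⁺(aq) + 3 Mg(s) → 2 Cr(s) + 3 Mg²⁺(aq); thus Q = [Mg²⁺(aq)]^3 / [Cr³⁺(aq)]^2.
Solving for the unknown gives log [Cr³⁺(aq)] = −3.305, so [Cr³⁺(aq)] ≈ 0.00050 M.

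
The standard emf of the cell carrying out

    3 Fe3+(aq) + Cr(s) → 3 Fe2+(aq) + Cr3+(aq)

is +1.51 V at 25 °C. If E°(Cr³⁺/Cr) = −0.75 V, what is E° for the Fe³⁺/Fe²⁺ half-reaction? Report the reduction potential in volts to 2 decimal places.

In the reaction as written the Fe³⁺/Fe²⁺ couple is reduced (cathode) and Cr³⁺/Cr is oxidized (anode), so E°cell = E°(Fe³⁺/Fe²⁺) − E°(Cr³⁺/Cr).
E°(Fe³⁺/Fe²⁺) = E°cell + E°(anode) = +1.51 + (−0.75) = +0.76 V.

+0.76 V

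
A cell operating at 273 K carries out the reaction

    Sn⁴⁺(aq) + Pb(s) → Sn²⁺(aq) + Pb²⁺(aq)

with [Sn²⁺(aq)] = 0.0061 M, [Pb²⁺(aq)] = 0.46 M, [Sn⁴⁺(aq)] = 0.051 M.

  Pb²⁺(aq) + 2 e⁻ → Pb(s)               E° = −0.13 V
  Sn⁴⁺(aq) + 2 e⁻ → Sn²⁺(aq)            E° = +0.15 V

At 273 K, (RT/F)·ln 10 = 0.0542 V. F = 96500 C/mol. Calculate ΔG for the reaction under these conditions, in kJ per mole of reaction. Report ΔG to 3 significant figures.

−60.6 kJ/mol

E°cell = +0.15 − (−0.13) = +0.28 V; the balanced reaction transfers n = 2 electrons.
Q = ([Sn²⁺(aq)]·[Pb²⁺(aq)]) / [Sn⁴⁺(aq)] = 0.055, so log Q = −1.259 and E = +0.28 − (0.0542/2)(−1.259) = +0.3141 V.
Then ΔG = −nFE = −2 × 96500 × +0.3141 J/mol = −60.6 kJ/mol.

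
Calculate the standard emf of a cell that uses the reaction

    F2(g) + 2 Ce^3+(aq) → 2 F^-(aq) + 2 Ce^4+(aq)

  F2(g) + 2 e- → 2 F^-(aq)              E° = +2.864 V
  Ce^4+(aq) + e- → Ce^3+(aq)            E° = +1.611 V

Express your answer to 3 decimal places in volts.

+1.253 V

In the reaction as written, F2(g) is reduced (cathode) and Ce^4+(aq) is produced by oxidation at the anode.
E°cell = E°(cathode) − E°(anode) = +2.864 − (+1.611) = +1.253 V.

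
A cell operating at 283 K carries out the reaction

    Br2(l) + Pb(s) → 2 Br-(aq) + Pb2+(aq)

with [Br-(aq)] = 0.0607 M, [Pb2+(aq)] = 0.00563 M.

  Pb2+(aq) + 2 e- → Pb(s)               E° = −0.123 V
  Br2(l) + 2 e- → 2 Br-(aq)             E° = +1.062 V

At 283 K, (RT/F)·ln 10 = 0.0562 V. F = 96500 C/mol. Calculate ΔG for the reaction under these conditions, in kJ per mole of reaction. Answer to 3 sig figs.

−254 kJ/mol

With Br₂/Br⁻ reduced at the cathode, E°cell = +1.062 − (−0.123) = +1.185 V and n = 2.
Q = [Br-(aq)]^2·[Pb2+(aq)] = 2.07×10^−5, so log Q = −4.683 and E = +1.185 − (0.0562/2)(−4.683) = +1.3166 V.
Then ΔG = −nFE = −2 × 96500 × +1.3166 J/mol = −254 kJ/mol.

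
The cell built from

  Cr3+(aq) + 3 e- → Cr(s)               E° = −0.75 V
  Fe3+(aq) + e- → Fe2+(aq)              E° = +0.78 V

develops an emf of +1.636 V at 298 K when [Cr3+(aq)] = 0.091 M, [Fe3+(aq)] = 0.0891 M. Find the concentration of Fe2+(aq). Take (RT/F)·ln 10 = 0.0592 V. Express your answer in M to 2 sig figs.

With Fe³⁺/Fe²⁺ at the cathode and Cr³⁺/Cr at the anode, E°cell = +0.78 − (−0.75) = +1.53 V (n = 3).
Rearranging E = E° − (0.0592/n)·log Q gives log Q = 3(+1.53 − (+1.636))/0.0592 = −5.372.
For 3 Fe3+(aq) + Cr(s) → 3 Fe2+(aq) + Cr3+(aq), the reaction quotient is Q = ([Fe2+(aq)]^3·[Cr3+(aq)]) / [Fe3+(aq)]^3.
Substituting the known concentrations and solving, log [Fe2+(aq)] = −2.494 and [Fe2+(aq)] = 0.0032 M.

0.0032 M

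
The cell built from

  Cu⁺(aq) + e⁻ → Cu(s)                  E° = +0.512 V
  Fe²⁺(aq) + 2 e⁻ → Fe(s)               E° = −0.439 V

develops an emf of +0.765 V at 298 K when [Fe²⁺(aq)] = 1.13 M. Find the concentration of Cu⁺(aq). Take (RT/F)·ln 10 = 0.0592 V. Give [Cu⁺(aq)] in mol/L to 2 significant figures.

0.00077 M

The Cu⁺/Cu couple has the larger reduction potential, so it is the cathode: E°cell = +0.512 − (−0.439) = +0.951 V and n = 2.
Since E = E° − (0.0592/n)·log Q, log Q = n(E° − E)/0.0592 = 6.284.
Balancing electrons gives 2 Cu⁺(aq) + Fe(s) → 2 Cu(s) + Fe²⁺(aq); thus Q = [Fe²⁺(aq)] / [Cu⁺(aq)]^2.
Solving for the unknown gives log [Cu⁺(aq)] = −3.115, so [Cu⁺(aq)] ≈ 0.00077 M.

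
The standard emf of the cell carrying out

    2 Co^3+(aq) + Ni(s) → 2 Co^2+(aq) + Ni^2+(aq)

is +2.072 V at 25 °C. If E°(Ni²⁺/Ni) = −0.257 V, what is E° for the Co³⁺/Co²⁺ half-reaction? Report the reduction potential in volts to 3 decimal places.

+1.815 V

In the reaction as written the Co³⁺/Co²⁺ couple is reduced (cathode) and Ni²⁺/Ni is oxidized (anode), so E°cell = E°(Co³⁺/Co²⁺) − E°(Ni²⁺/Ni).
E°(Co³⁺/Co²⁺) = E°cell + E°(anode) = +2.072 + (−0.257) = +1.815 V.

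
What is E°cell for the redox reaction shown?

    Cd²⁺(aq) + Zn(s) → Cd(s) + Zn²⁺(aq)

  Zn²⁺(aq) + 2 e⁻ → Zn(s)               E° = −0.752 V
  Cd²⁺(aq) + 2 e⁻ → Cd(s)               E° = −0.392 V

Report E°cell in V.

Cd²⁺(aq) gains electrons, so the Cd²⁺/Cd couple is the cathode; the Zn²⁺/Zn couple is the anode.
E°cell = E°(cathode) − E°(anode) = −0.392 − (−0.752) = +0.360 V.

+0.360 V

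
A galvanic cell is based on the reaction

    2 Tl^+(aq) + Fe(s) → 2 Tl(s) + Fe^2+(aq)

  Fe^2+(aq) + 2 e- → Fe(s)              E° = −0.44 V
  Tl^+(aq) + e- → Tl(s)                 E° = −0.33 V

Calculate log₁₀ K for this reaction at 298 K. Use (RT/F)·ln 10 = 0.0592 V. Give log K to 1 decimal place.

log K = 3.7

The Tl⁺/Tl couple is reduced (cathode); E°cell = −0.33 − (−0.44) = +0.11 V with n = 2.
At equilibrium E = 0, so log K = nE°cell / 0.0592 = (2)(+0.11) / 0.0592 = 3.7.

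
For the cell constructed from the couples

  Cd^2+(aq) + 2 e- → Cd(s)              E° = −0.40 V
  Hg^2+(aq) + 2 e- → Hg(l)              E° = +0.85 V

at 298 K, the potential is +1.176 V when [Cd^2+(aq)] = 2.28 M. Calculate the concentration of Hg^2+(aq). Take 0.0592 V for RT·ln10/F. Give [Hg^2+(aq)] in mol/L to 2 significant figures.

0.0072 M

Hg²⁺/Hg is the cathode (higher E°); E°cell = +0.85 − (−0.40) = +1.25 V with n = 2.
Since E = E° − (0.0592/n)·log Q, log Q = n(E° − E)/0.0592 = 2.500.
Balancing electrons gives Hg^2+(aq) + Cd(s) → Hg(l) + Cd^2+(aq); thus Q = [Cd^2+(aq)] / [Hg^2+(aq)].
Isolating [Hg^2+(aq)] in Q = 10^{2.500} yields log [Hg^2+(aq)] = −2.142, i.e. 0.0072 M.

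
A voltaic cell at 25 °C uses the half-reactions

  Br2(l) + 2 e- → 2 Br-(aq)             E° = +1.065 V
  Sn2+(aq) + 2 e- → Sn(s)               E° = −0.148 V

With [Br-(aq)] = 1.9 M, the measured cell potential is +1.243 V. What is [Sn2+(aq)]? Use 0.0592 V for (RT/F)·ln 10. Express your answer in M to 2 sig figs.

Br₂/Br⁻ is the cathode (higher E°); E°cell = +1.065 − (−0.148) = +1.213 V with n = 2.
Since E = E° − (0.0592/n)·log Q, log Q = n(E° − E)/0.0592 = −1.014.
For Br2(l) + Sn(s) → 2 Br-(aq) + Sn2+(aq), the reaction quotient is Q = [Br-(aq)]^2·[Sn2+(aq)].
Solving for the unknown gives log [Sn2+(aq)] = −1.572, so [Sn2+(aq)] ≈ 0.027 M.

0.027 M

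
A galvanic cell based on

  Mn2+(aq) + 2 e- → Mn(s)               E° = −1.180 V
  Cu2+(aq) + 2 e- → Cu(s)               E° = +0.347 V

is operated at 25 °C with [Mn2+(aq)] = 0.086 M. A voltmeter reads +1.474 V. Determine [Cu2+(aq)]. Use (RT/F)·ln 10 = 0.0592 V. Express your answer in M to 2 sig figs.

0.0014 M

The Cu²⁺/Cu couple has the larger reduction potential, so it is the cathode: E°cell = +0.347 − (−1.180) = +1.527 V and n = 2.
From the Nernst equation, log Q = n(E° − E)/0.0592 = 2·(+1.527 − (+1.474))/0.0592 = 1.791.
Balancing electrons gives Cu2+(aq) + Mn(s) → Cu(s) + Mn2+(aq); thus Q = [Mn2+(aq)] / [Cu2+(aq)].
Substituting the known concentrations and solving, log [Cu2+(aq)] = −2.857 and [Cu2+(aq)] = 0.0014 M.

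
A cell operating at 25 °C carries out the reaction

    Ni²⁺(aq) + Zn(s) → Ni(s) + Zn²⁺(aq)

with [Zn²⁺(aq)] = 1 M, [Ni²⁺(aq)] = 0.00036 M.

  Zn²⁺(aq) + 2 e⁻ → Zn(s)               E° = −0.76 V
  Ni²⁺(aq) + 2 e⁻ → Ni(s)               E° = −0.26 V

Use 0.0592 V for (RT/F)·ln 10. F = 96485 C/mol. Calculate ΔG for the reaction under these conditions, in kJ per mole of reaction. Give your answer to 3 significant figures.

−76.8 kJ/mol

The standard cell potential is −0.26 − (−0.76) = +0.50 V, with n = 2 electrons in the balanced equation.
Here Q = [Zn²⁺(aq)] / [Ni²⁺(aq)] = 2.78×10^3 (log Q = 3.444), giving E = +0.50 − (0.0592/2)·(3.444) = +0.3981 V.
ΔG = −nFE = −(2)(96485)(+0.3981) J/mol = −76.8 kJ/mol.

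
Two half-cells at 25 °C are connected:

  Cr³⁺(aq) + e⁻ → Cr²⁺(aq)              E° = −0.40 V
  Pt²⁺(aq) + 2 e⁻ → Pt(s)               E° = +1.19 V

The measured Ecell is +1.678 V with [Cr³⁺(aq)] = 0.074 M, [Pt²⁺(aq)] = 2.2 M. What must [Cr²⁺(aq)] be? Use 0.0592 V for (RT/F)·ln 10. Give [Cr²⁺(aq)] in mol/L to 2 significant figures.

The Pt²⁺/Pt couple has the larger reduction potential, so it is the cathode: E°cell = +1.19 − (−0.40) = +1.59 V and n = 2.
From the Nernst equation, log Q = n(E° − E)/0.0592 = 2·(+1.59 − (+1.678))/0.0592 = −2.973.
Balancing electrons gives Pt²⁺(aq) + 2 Cr²⁺(aq) → Pt(s) + 2 Cr³⁺(aq); thus Q = [Cr³⁺(aq)]^2 / ([Pt²⁺(aq)]·[Cr²⁺(aq)]^2).
Isolating [Cr²⁺(aq)] in Q = 10^{−2.973} yields log [Cr²⁺(aq)] = 0.185, i.e. 1.5 M.

1.5 M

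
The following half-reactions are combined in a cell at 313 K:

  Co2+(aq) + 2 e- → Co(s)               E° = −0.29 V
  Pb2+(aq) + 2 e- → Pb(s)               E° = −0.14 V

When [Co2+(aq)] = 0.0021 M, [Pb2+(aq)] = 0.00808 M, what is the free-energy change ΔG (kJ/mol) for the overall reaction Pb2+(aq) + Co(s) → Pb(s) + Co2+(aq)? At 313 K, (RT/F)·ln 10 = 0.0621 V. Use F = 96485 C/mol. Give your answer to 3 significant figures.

The standard cell potential is −0.14 − (−0.29) = +0.15 V, with n = 2 electrons in the balanced equation.
The reaction quotient is [Co2+(aq)] / [Pb2+(aq)] = 0.26; by Nernst, E = +0.15 − (0.0621/2)(−0.585) = +0.1682 V.
Finally ΔG = −nFE = −(2)(96485 C/mol)(+0.1682 V) = −32.5 kJ/mol.

−32.5 kJ/mol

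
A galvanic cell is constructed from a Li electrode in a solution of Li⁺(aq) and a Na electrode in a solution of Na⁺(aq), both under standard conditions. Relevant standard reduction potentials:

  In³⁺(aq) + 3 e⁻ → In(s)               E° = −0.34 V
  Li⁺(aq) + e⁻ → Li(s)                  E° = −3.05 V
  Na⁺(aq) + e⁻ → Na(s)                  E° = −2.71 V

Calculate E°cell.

The Na⁺/Na couple has the higher E°, so Na ion is reduced (cathode) and Li is oxidized (anode).
E°cell = E°(cathode) − E°(anode) = −2.71 − (−3.05) = +0.34 V.

+0.34 V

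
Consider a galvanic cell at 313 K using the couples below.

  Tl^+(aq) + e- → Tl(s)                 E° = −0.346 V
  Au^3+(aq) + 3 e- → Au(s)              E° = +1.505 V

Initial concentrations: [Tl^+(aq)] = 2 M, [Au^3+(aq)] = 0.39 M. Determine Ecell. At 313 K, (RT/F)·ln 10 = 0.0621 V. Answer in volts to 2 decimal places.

+1.82 V

Since E°(Au³⁺/Au) > E°(Tl⁺/Tl), Au³⁺/Au serves as the cathode.
The standard potential is +1.505 − (−0.346) = +1.851 V and the balanced reaction transfers n = 3 electrons.
For the overall reaction Au^3+(aq) + 3 Tl(s) → Au(s) + 3 Tl^+(aq), Q = [Tl^+(aq)]^3 / [Au^3+(aq)] = 20.5, giving log Q = 1.312.
By the Nernst equation, E = +1.851 − (0.0621/3)·(1.312) = +1.82 V.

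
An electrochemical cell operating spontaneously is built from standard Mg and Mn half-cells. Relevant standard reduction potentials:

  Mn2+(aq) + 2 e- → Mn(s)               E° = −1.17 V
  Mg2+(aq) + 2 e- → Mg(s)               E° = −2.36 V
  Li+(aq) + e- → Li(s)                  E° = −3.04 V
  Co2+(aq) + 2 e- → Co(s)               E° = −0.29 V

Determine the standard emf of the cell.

+1.19 V

Of the two couples in this cell, the one with the more positive reduction potential is reduced at the cathode: here that is Mn²⁺/Mn (−1.17 V); Mg²⁺/Mg (−2.36 V) is the anode.
E°cell = E°(cathode) − E°(anode) = −1.17 − (−2.36) = +1.19 V.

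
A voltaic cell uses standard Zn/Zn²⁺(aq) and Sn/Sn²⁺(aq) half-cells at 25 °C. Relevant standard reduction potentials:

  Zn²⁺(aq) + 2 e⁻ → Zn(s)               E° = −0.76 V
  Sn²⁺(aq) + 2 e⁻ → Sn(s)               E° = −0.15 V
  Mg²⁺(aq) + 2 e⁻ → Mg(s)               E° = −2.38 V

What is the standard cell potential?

+0.61 V

Of the two couples in this cell, the one with the more positive reduction potential is reduced at the cathode: here that is Sn²⁺/Sn (−0.15 V); Zn²⁺/Zn (−0.76 V) is the anode.
E°cell = E°(cathode) − E°(anode) = −0.15 − (−0.76) = +0.61 V.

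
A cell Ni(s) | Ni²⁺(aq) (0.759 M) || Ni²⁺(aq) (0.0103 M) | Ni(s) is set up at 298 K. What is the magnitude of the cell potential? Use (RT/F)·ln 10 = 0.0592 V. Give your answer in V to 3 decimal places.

0.055 V

For a concentration cell E°cell = 0, since both electrodes use the same couple.
The compartment with the higher Ni²⁺(aq) concentration (0.759 M) acts as the cathode; ions are reduced there and produced at the dilute (0.0103 M) anode.
With n = 2, Ecell = −(0.0592/2)·log([dilute]/[conc]) = −(0.0592/2)·log(0.0103/0.759) = +0.055 V.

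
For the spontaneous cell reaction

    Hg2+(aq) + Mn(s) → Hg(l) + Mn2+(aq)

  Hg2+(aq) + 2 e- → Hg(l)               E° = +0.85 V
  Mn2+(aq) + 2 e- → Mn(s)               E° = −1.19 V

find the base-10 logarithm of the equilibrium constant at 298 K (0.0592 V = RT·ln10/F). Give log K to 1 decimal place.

The Hg²⁺/Hg couple is reduced (cathode); E°cell = +0.85 − (−1.19) = +2.04 V with n = 2.
At equilibrium E = 0, so log K = nE°cell / 0.0592 = (2)(+2.04) / 0.0592 = 68.9.

log K = 68.9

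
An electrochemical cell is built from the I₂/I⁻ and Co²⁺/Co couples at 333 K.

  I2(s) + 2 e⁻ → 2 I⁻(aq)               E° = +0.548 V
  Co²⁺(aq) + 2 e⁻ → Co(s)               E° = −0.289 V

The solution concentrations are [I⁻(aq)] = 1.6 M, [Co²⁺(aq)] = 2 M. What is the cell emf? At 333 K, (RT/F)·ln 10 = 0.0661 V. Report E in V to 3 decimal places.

+0.814 V

The I₂/I⁻ couple has the more positive E°, so it is the cathode; Co²⁺/Co is the anode.
E°cell = E°cat − E°an = +0.548 − (−0.289) = +0.837 V; n = 2.
For the overall reaction I2(s) + Co(s) → 2 I⁻(aq) + Co²⁺(aq), Q = [I⁻(aq)]^2·[Co²⁺(aq)] = 5.12, giving log Q = 0.709.
Applying E = E° − (RT ln10/nF)·log Q gives +0.837 − (0.0661/2)(0.709) = +0.814 V.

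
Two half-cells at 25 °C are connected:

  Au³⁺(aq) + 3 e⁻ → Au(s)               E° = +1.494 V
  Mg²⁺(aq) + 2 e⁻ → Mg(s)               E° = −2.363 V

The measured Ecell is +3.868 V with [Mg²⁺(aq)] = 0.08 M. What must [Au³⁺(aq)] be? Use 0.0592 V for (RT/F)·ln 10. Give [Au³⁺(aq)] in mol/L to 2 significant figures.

The Au³⁺/Au couple has the larger reduction potential, so it is the cathode: E°cell = +1.494 − (−2.363) = +3.857 V and n = 6.
Since E = E° − (0.0592/n)·log Q, log Q = n(E° − E)/0.0592 = −1.115.
Balancing electrons gives 2 Au³⁺(aq) + 3 Mg(s) → 2 Au(s) + 3 Mg²⁺(aq); thus Q = [Mg²⁺(aq)]^3 / [Au³⁺(aq)]^2.
Solving for the unknown gives log [Au³⁺(aq)] = −1.088, so [Au³⁺(aq)] ≈ 0.082 M.

0.082 M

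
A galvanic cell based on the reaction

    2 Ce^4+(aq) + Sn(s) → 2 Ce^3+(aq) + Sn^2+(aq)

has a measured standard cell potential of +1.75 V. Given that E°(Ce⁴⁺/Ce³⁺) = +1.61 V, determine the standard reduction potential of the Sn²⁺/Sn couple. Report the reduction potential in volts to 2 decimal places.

In the reaction as written the Ce⁴⁺/Ce³⁺ couple is reduced (cathode) and Sn²⁺/Sn is oxidized (anode), so E°cell = E°(Ce⁴⁺/Ce³⁺) − E°(Sn²⁺/Sn).
E°(Sn²⁺/Sn) = E°(cathode) − E°cell = +1.61 − (+1.75) = −0.14 V.

−0.14 V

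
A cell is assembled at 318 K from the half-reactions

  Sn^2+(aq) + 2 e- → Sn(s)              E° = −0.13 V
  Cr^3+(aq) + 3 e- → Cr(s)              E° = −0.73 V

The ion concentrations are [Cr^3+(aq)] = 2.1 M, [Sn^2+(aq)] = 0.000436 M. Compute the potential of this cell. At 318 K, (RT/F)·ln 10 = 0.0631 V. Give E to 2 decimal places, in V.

The Sn²⁺/Sn couple has the more positive E°, so it is the cathode; Cr³⁺/Cr is the anode.
E°cell = −0.13 − (−0.73) = +0.60 V, with n = 6 electrons transferred.
Balancing gives 3 Sn^2+(aq) + 2 Cr(s) → 3 Sn(s) + 2 Cr^3+(aq); hence Q = [Cr^3+(aq)]^2 / [Sn^2+(aq)]^3 = 5.32×10^10 (log Q = 10.726).
By the Nernst equation, E = +0.60 − (0.0631/6)·(10.726) = +0.49 V.

+0.49 V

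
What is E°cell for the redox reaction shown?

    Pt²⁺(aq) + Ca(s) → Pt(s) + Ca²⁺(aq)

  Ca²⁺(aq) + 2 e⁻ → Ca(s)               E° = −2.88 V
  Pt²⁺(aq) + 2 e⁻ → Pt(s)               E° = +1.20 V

In the reaction as written, Pt²⁺(aq) is reduced (cathode) and Ca²⁺(aq) is produced by oxidation at the anode.
E°cell = E°(cathode) − E°(anode) = +1.20 − (−2.88) = +4.08 V.
The positive value indicates the reaction is spontaneous as written.

+4.08 V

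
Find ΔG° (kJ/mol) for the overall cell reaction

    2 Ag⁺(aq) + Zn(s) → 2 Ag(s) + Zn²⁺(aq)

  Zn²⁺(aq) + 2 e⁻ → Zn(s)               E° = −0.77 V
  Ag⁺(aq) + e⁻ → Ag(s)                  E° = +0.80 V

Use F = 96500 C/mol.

In the reaction as written Ag⁺(aq) is reduced, so the Ag⁺/Ag couple is the cathode and Zn²⁺/Zn is the anode.
E°cell = +0.80 − (−0.77) = +1.57 V; balancing electrons gives n = 2.
ΔG° = −nFE°cell = −(2)(96500)(+1.57) J/mol = −303 kJ/mol.

−303 kJ/mol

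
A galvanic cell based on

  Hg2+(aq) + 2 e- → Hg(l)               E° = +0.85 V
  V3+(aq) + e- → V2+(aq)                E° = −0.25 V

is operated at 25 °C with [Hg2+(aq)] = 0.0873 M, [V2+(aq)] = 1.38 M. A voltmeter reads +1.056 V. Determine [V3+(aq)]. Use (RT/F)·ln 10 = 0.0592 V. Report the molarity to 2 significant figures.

Hg²⁺/Hg is the cathode (higher E°); E°cell = +0.85 − (−0.25) = +1.10 V with n = 2.
From the Nernst equation, log Q = n(E° − E)/0.0592 = 2·(+1.10 − (+1.056))/0.0592 = 1.486.
For Hg2+(aq) + 2 V2+(aq) → Hg(l) + 2 V3+(aq), the reaction quotient is Q = [V3+(aq)]^2 / ([Hg2+(aq)]·[V2+(aq)]^2).
Substituting the known concentrations and solving, log [V3+(aq)] = 0.353 and [V3+(aq)] = 2.3 M.

2.3 M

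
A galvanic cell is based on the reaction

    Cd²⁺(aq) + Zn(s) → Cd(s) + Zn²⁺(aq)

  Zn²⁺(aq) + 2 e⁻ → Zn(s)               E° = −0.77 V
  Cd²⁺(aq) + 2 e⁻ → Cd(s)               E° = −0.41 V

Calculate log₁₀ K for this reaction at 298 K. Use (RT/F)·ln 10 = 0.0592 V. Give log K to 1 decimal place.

log K = 12.2

The Cd²⁺/Cd couple is reduced (cathode); E°cell = −0.41 − (−0.77) = +0.36 V with n = 2.
At equilibrium E = 0, so log K = nE°cell / 0.0592 = (2)(+0.36) / 0.0592 = 12.2.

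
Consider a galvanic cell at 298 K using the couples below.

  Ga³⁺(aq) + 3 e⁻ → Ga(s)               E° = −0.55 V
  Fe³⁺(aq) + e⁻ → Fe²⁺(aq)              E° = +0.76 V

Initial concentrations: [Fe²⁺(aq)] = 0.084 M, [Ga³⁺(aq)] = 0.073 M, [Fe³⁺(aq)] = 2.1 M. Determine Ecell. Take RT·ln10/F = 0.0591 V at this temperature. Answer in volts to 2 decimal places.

The Fe³⁺/Fe²⁺ couple has the more positive E°, so it is the cathode; Ga³⁺/Ga is the anode.
The standard potential is +0.76 − (−0.55) = +1.31 V and the balanced reaction transfers n = 3 electrons.
Balancing gives 3 Fe³⁺(aq) + Ga(s) → 3 Fe²⁺(aq) + Ga³⁺(aq); hence Q = ([Fe²⁺(aq)]^3·[Ga³⁺(aq)]) / [Fe³⁺(aq)]^3 = 4.67×10^−6 (log Q = −5.330).
Applying E = E° − (RT ln10/nF)·log Q gives +1.31 − (0.0591/3)(−5.330) = +1.42 V.

+1.42 V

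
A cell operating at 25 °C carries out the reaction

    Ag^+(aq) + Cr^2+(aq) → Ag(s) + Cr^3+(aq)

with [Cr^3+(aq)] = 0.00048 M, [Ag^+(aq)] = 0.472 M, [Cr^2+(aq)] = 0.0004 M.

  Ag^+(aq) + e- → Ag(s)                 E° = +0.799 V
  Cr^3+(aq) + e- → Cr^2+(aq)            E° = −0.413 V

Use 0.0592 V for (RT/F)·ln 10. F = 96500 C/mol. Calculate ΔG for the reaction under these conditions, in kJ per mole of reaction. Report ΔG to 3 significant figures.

E°cell = +0.799 − (−0.413) = +1.212 V; the balanced reaction transfers n = 1 electron.
The reaction quotient is [Cr^3+(aq)] / ([Ag^+(aq)]·[Cr^2+(aq)]) = 2.54; by Nernst, E = +1.212 − (0.0592/1)(0.405) = +1.1880 V.
Then ΔG = −nFE = −1 × 96500 × +1.1880 J/mol = −115 kJ/mol.

−115 kJ/mol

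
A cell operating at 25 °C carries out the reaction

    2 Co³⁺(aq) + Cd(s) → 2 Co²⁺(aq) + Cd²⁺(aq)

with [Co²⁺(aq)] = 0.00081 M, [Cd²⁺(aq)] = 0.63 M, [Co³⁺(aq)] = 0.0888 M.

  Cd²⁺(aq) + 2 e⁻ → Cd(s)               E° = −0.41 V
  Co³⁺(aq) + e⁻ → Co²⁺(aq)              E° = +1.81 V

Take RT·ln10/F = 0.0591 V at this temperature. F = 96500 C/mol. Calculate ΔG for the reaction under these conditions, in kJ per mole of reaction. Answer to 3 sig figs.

With Co³⁺/Co²⁺ reduced at the cathode, E°cell = +1.81 − (−0.41) = +2.22 V and n = 2.
Q = ([Co²⁺(aq)]^2·[Cd²⁺(aq)]) / [Co³⁺(aq)]^2 = 5.24×10^−5, so log Q = −4.281 and E = +2.22 − (0.0591/2)(−4.281) = +2.3465 V.
Then ΔG = −nFE = −2 × 96500 × +2.3465 J/mol = −453 kJ/mol.

−453 kJ/mol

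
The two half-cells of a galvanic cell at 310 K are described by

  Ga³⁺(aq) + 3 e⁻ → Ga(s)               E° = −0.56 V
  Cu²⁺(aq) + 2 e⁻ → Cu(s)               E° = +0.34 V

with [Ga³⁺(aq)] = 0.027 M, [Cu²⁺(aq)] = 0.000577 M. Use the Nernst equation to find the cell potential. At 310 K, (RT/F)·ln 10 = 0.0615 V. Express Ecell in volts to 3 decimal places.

Cu²⁺/Cu is reduced (cathode, E° = +0.34 V) and Ga³⁺/Ga is oxidized (anode).
The standard potential is +0.34 − (−0.56) = +0.90 V and the balanced reaction transfers n = 6 electrons.
The balanced reaction is 3 Cu²⁺(aq) + 2 Ga(s) → 3 Cu(s) + 2 Ga³⁺(aq), so Q = [Ga³⁺(aq)]^2 / [Cu²⁺(aq)]^3 = 3.79×10^6 and log Q = 6.579.
E = E° − (0.0615/n)·log Q = +0.90 − (0.0615/6)(6.579) = +0.833 V.

+0.833 V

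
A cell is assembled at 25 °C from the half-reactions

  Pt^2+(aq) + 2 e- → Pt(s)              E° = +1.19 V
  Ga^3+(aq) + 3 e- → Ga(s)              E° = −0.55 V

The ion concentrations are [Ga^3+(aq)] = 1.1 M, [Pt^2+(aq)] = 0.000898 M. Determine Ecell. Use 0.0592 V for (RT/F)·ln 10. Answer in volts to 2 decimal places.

The Pt²⁺/Pt couple has the more positive E°, so it is the cathode; Ga³⁺/Ga is the anode.
The standard potential is +1.19 − (−0.55) = +1.74 V and the balanced reaction transfers n = 6 electrons.
For the overall reaction 3 Pt^2+(aq) + 2 Ga(s) → 3 Pt(s) + 2 Ga^3+(aq), Q = [Ga^3+(aq)]^2 / [Pt^2+(aq)]^3 = 1.67×10^9, giving log Q = 9.223.
E = E° − (0.0592/n)·log Q = +1.74 − (0.0592/6)(9.223) = +1.65 V.

+1.65 V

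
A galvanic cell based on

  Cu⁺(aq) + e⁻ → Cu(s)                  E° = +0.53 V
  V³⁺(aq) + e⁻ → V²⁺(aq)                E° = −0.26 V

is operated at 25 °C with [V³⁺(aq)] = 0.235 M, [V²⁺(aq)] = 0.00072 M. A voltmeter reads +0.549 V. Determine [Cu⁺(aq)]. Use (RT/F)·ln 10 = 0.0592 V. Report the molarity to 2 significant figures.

0.028 M

With Cu⁺/Cu at the cathode and V³⁺/V²⁺ at the anode, E°cell = +0.53 − (−0.26) = +0.79 V (n = 1).
Since E = E° − (0.0592/n)·log Q, log Q = n(E° − E)/0.0592 = 4.071.
For Cu⁺(aq) + V²⁺(aq) → Cu(s) + V³⁺(aq), the reaction quotient is Q = [V³⁺(aq)] / ([Cu⁺(aq)]·[V²⁺(aq)]).
Solving for the unknown gives log [Cu⁺(aq)] = −1.557, so [Cu⁺(aq)] ≈ 0.028 M.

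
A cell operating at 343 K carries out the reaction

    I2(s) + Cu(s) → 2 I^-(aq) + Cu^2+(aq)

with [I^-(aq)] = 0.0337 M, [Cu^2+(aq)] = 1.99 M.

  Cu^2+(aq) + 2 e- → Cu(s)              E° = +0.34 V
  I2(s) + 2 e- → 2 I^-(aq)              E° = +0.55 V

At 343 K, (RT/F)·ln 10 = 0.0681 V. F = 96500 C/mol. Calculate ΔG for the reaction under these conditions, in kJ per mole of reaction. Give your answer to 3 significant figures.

With I₂/I⁻ reduced at the cathode, E°cell = +0.55 − (+0.34) = +0.21 V and n = 2.
The reaction quotient is [I^-(aq)]^2·[Cu^2+(aq)] = 0.00226; by Nernst, E = +0.21 − (0.0681/2)(−2.646) = +0.3001 V.
ΔG = −nFE = −(2)(96500)(+0.3001) J/mol = −57.9 kJ/mol.

−57.9 kJ/mol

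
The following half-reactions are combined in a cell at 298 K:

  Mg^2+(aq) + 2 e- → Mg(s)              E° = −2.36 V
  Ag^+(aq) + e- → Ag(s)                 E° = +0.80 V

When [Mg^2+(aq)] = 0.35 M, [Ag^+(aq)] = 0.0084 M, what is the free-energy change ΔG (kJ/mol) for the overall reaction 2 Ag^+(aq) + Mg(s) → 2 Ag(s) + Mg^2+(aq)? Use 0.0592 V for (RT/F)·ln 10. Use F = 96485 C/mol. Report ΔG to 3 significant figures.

With Ag⁺/Ag reduced at the cathode, E°cell = +0.80 − (−2.36) = +3.16 V and n = 2.
Q = [Mg^2+(aq)] / [Ag^+(aq)]^2 = 4.96×10^3, so log Q = 3.696 and E = +3.16 − (0.0592/2)(3.696) = +3.0506 V.
Then ΔG = −nFE = −2 × 96485 × +3.0506 J/mol = −589 kJ/mol.

−589 kJ/mol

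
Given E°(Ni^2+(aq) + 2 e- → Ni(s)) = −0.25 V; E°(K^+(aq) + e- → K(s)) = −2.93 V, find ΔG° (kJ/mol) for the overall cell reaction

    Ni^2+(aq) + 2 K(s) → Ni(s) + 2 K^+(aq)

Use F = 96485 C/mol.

−517 kJ/mol

In the reaction as written Ni^2+(aq) is reduced, so the Ni²⁺/Ni couple is the cathode and K⁺/K is the anode.
E°cell = −0.25 − (−2.93) = +2.68 V; balancing electrons gives n = 2.
ΔG° = −nFE°cell = −(2)(96485)(+2.68) J/mol = −517 kJ/mol.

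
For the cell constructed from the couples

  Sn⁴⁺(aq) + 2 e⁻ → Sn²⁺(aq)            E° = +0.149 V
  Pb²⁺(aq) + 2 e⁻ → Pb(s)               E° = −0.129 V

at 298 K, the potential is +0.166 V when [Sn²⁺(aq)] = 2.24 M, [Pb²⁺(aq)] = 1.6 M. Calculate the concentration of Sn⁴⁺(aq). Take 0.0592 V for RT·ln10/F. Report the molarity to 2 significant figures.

Sn⁴⁺/Sn²⁺ is the cathode (higher E°); E°cell = +0.149 − (−0.129) = +0.278 V with n = 2.
From the Nernst equation, log Q = n(E° − E)/0.0592 = 2·(+0.278 − (+0.166))/0.0592 = 3.784.
Balancing electrons gives Sn⁴⁺(aq) + Pb(s) → Sn²⁺(aq) + Pb²⁺(aq); thus Q = ([Sn²⁺(aq)]·[Pb²⁺(aq)]) / [Sn⁴⁺(aq)].
Isolating [Sn⁴⁺(aq)] in Q = 10^{3.784} yields log [Sn⁴⁺(aq)] = −3.230, i.e. 0.00059 M.

0.00059 M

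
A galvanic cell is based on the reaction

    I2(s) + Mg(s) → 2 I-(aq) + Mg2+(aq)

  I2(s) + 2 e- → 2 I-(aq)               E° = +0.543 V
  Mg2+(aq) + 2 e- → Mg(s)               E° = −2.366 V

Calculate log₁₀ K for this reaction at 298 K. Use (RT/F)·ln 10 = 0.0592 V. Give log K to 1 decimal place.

The I₂/I⁻ couple is reduced (cathode); E°cell = +0.543 − (−2.366) = +2.909 V with n = 2.
At equilibrium E = 0, so log K = nE°cell / 0.0592 = (2)(+2.909) / 0.0592 = 98.3.

log K = 98.3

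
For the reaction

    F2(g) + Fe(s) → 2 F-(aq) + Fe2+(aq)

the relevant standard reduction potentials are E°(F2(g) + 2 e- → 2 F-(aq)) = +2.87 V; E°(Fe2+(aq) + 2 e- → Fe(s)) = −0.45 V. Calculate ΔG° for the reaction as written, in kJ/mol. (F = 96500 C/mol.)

−641 kJ/mol

In the reaction as written F2(g) is reduced, so the F₂/F⁻ couple is the cathode and Fe²⁺/Fe is the anode.
E°cell = +2.87 − (−0.45) = +3.32 V; balancing electrons gives n = 2.
ΔG° = −nFE°cell = −(2)(96500)(+3.32) J/mol = −641 kJ/mol.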